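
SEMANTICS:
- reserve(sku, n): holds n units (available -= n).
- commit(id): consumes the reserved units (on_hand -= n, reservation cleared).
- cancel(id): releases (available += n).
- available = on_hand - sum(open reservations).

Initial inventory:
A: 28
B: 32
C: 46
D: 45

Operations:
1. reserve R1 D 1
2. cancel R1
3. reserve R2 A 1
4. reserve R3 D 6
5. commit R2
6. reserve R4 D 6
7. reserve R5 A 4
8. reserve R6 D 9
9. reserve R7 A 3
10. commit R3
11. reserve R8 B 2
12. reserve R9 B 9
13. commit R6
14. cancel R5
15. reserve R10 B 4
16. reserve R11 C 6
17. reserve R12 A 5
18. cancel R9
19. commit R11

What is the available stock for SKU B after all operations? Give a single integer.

Step 1: reserve R1 D 1 -> on_hand[A=28 B=32 C=46 D=45] avail[A=28 B=32 C=46 D=44] open={R1}
Step 2: cancel R1 -> on_hand[A=28 B=32 C=46 D=45] avail[A=28 B=32 C=46 D=45] open={}
Step 3: reserve R2 A 1 -> on_hand[A=28 B=32 C=46 D=45] avail[A=27 B=32 C=46 D=45] open={R2}
Step 4: reserve R3 D 6 -> on_hand[A=28 B=32 C=46 D=45] avail[A=27 B=32 C=46 D=39] open={R2,R3}
Step 5: commit R2 -> on_hand[A=27 B=32 C=46 D=45] avail[A=27 B=32 C=46 D=39] open={R3}
Step 6: reserve R4 D 6 -> on_hand[A=27 B=32 C=46 D=45] avail[A=27 B=32 C=46 D=33] open={R3,R4}
Step 7: reserve R5 A 4 -> on_hand[A=27 B=32 C=46 D=45] avail[A=23 B=32 C=46 D=33] open={R3,R4,R5}
Step 8: reserve R6 D 9 -> on_hand[A=27 B=32 C=46 D=45] avail[A=23 B=32 C=46 D=24] open={R3,R4,R5,R6}
Step 9: reserve R7 A 3 -> on_hand[A=27 B=32 C=46 D=45] avail[A=20 B=32 C=46 D=24] open={R3,R4,R5,R6,R7}
Step 10: commit R3 -> on_hand[A=27 B=32 C=46 D=39] avail[A=20 B=32 C=46 D=24] open={R4,R5,R6,R7}
Step 11: reserve R8 B 2 -> on_hand[A=27 B=32 C=46 D=39] avail[A=20 B=30 C=46 D=24] open={R4,R5,R6,R7,R8}
Step 12: reserve R9 B 9 -> on_hand[A=27 B=32 C=46 D=39] avail[A=20 B=21 C=46 D=24] open={R4,R5,R6,R7,R8,R9}
Step 13: commit R6 -> on_hand[A=27 B=32 C=46 D=30] avail[A=20 B=21 C=46 D=24] open={R4,R5,R7,R8,R9}
Step 14: cancel R5 -> on_hand[A=27 B=32 C=46 D=30] avail[A=24 B=21 C=46 D=24] open={R4,R7,R8,R9}
Step 15: reserve R10 B 4 -> on_hand[A=27 B=32 C=46 D=30] avail[A=24 B=17 C=46 D=24] open={R10,R4,R7,R8,R9}
Step 16: reserve R11 C 6 -> on_hand[A=27 B=32 C=46 D=30] avail[A=24 B=17 C=40 D=24] open={R10,R11,R4,R7,R8,R9}
Step 17: reserve R12 A 5 -> on_hand[A=27 B=32 C=46 D=30] avail[A=19 B=17 C=40 D=24] open={R10,R11,R12,R4,R7,R8,R9}
Step 18: cancel R9 -> on_hand[A=27 B=32 C=46 D=30] avail[A=19 B=26 C=40 D=24] open={R10,R11,R12,R4,R7,R8}
Step 19: commit R11 -> on_hand[A=27 B=32 C=40 D=30] avail[A=19 B=26 C=40 D=24] open={R10,R12,R4,R7,R8}
Final available[B] = 26

Answer: 26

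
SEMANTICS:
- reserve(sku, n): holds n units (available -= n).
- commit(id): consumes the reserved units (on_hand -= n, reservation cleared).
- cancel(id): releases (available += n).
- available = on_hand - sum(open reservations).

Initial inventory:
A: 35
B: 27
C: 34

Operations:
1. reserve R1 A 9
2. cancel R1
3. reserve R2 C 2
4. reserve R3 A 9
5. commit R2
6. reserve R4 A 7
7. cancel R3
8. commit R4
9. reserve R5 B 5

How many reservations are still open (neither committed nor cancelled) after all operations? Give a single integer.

Answer: 1

Derivation:
Step 1: reserve R1 A 9 -> on_hand[A=35 B=27 C=34] avail[A=26 B=27 C=34] open={R1}
Step 2: cancel R1 -> on_hand[A=35 B=27 C=34] avail[A=35 B=27 C=34] open={}
Step 3: reserve R2 C 2 -> on_hand[A=35 B=27 C=34] avail[A=35 B=27 C=32] open={R2}
Step 4: reserve R3 A 9 -> on_hand[A=35 B=27 C=34] avail[A=26 B=27 C=32] open={R2,R3}
Step 5: commit R2 -> on_hand[A=35 B=27 C=32] avail[A=26 B=27 C=32] open={R3}
Step 6: reserve R4 A 7 -> on_hand[A=35 B=27 C=32] avail[A=19 B=27 C=32] open={R3,R4}
Step 7: cancel R3 -> on_hand[A=35 B=27 C=32] avail[A=28 B=27 C=32] open={R4}
Step 8: commit R4 -> on_hand[A=28 B=27 C=32] avail[A=28 B=27 C=32] open={}
Step 9: reserve R5 B 5 -> on_hand[A=28 B=27 C=32] avail[A=28 B=22 C=32] open={R5}
Open reservations: ['R5'] -> 1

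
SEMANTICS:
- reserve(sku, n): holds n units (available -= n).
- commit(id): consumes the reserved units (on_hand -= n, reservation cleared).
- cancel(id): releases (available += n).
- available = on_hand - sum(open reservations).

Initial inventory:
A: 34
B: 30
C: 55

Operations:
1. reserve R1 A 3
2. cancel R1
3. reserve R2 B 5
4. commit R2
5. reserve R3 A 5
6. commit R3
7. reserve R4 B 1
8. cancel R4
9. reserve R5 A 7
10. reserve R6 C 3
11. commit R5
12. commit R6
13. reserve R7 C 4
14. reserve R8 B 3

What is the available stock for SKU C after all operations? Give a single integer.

Answer: 48

Derivation:
Step 1: reserve R1 A 3 -> on_hand[A=34 B=30 C=55] avail[A=31 B=30 C=55] open={R1}
Step 2: cancel R1 -> on_hand[A=34 B=30 C=55] avail[A=34 B=30 C=55] open={}
Step 3: reserve R2 B 5 -> on_hand[A=34 B=30 C=55] avail[A=34 B=25 C=55] open={R2}
Step 4: commit R2 -> on_hand[A=34 B=25 C=55] avail[A=34 B=25 C=55] open={}
Step 5: reserve R3 A 5 -> on_hand[A=34 B=25 C=55] avail[A=29 B=25 C=55] open={R3}
Step 6: commit R3 -> on_hand[A=29 B=25 C=55] avail[A=29 B=25 C=55] open={}
Step 7: reserve R4 B 1 -> on_hand[A=29 B=25 C=55] avail[A=29 B=24 C=55] open={R4}
Step 8: cancel R4 -> on_hand[A=29 B=25 C=55] avail[A=29 B=25 C=55] open={}
Step 9: reserve R5 A 7 -> on_hand[A=29 B=25 C=55] avail[A=22 B=25 C=55] open={R5}
Step 10: reserve R6 C 3 -> on_hand[A=29 B=25 C=55] avail[A=22 B=25 C=52] open={R5,R6}
Step 11: commit R5 -> on_hand[A=22 B=25 C=55] avail[A=22 B=25 C=52] open={R6}
Step 12: commit R6 -> on_hand[A=22 B=25 C=52] avail[A=22 B=25 C=52] open={}
Step 13: reserve R7 C 4 -> on_hand[A=22 B=25 C=52] avail[A=22 B=25 C=48] open={R7}
Step 14: reserve R8 B 3 -> on_hand[A=22 B=25 C=52] avail[A=22 B=22 C=48] open={R7,R8}
Final available[C] = 48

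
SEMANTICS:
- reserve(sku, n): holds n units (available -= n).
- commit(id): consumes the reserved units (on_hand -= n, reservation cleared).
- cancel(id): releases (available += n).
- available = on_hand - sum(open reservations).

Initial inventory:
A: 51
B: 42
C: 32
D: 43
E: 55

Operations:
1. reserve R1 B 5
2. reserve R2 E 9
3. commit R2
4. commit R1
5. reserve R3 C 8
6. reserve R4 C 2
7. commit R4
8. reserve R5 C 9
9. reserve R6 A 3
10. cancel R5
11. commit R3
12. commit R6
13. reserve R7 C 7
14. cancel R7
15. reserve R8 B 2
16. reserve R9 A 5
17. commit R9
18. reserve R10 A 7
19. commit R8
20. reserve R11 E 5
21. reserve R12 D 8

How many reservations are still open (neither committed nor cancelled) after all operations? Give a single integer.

Answer: 3

Derivation:
Step 1: reserve R1 B 5 -> on_hand[A=51 B=42 C=32 D=43 E=55] avail[A=51 B=37 C=32 D=43 E=55] open={R1}
Step 2: reserve R2 E 9 -> on_hand[A=51 B=42 C=32 D=43 E=55] avail[A=51 B=37 C=32 D=43 E=46] open={R1,R2}
Step 3: commit R2 -> on_hand[A=51 B=42 C=32 D=43 E=46] avail[A=51 B=37 C=32 D=43 E=46] open={R1}
Step 4: commit R1 -> on_hand[A=51 B=37 C=32 D=43 E=46] avail[A=51 B=37 C=32 D=43 E=46] open={}
Step 5: reserve R3 C 8 -> on_hand[A=51 B=37 C=32 D=43 E=46] avail[A=51 B=37 C=24 D=43 E=46] open={R3}
Step 6: reserve R4 C 2 -> on_hand[A=51 B=37 C=32 D=43 E=46] avail[A=51 B=37 C=22 D=43 E=46] open={R3,R4}
Step 7: commit R4 -> on_hand[A=51 B=37 C=30 D=43 E=46] avail[A=51 B=37 C=22 D=43 E=46] open={R3}
Step 8: reserve R5 C 9 -> on_hand[A=51 B=37 C=30 D=43 E=46] avail[A=51 B=37 C=13 D=43 E=46] open={R3,R5}
Step 9: reserve R6 A 3 -> on_hand[A=51 B=37 C=30 D=43 E=46] avail[A=48 B=37 C=13 D=43 E=46] open={R3,R5,R6}
Step 10: cancel R5 -> on_hand[A=51 B=37 C=30 D=43 E=46] avail[A=48 B=37 C=22 D=43 E=46] open={R3,R6}
Step 11: commit R3 -> on_hand[A=51 B=37 C=22 D=43 E=46] avail[A=48 B=37 C=22 D=43 E=46] open={R6}
Step 12: commit R6 -> on_hand[A=48 B=37 C=22 D=43 E=46] avail[A=48 B=37 C=22 D=43 E=46] open={}
Step 13: reserve R7 C 7 -> on_hand[A=48 B=37 C=22 D=43 E=46] avail[A=48 B=37 C=15 D=43 E=46] open={R7}
Step 14: cancel R7 -> on_hand[A=48 B=37 C=22 D=43 E=46] avail[A=48 B=37 C=22 D=43 E=46] open={}
Step 15: reserve R8 B 2 -> on_hand[A=48 B=37 C=22 D=43 E=46] avail[A=48 B=35 C=22 D=43 E=46] open={R8}
Step 16: reserve R9 A 5 -> on_hand[A=48 B=37 C=22 D=43 E=46] avail[A=43 B=35 C=22 D=43 E=46] open={R8,R9}
Step 17: commit R9 -> on_hand[A=43 B=37 C=22 D=43 E=46] avail[A=43 B=35 C=22 D=43 E=46] open={R8}
Step 18: reserve R10 A 7 -> on_hand[A=43 B=37 C=22 D=43 E=46] avail[A=36 B=35 C=22 D=43 E=46] open={R10,R8}
Step 19: commit R8 -> on_hand[A=43 B=35 C=22 D=43 E=46] avail[A=36 B=35 C=22 D=43 E=46] open={R10}
Step 20: reserve R11 E 5 -> on_hand[A=43 B=35 C=22 D=43 E=46] avail[A=36 B=35 C=22 D=43 E=41] open={R10,R11}
Step 21: reserve R12 D 8 -> on_hand[A=43 B=35 C=22 D=43 E=46] avail[A=36 B=35 C=22 D=35 E=41] open={R10,R11,R12}
Open reservations: ['R10', 'R11', 'R12'] -> 3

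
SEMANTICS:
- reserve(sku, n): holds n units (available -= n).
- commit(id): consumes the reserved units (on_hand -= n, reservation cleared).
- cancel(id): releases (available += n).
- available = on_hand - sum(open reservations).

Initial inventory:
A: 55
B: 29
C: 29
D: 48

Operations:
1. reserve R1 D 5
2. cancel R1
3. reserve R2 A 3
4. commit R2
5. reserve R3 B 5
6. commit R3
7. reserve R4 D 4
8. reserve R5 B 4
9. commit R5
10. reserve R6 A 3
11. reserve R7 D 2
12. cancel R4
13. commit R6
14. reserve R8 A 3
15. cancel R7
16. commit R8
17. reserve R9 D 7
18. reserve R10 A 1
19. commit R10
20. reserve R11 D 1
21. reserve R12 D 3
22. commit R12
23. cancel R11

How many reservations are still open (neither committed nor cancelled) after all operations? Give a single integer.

Step 1: reserve R1 D 5 -> on_hand[A=55 B=29 C=29 D=48] avail[A=55 B=29 C=29 D=43] open={R1}
Step 2: cancel R1 -> on_hand[A=55 B=29 C=29 D=48] avail[A=55 B=29 C=29 D=48] open={}
Step 3: reserve R2 A 3 -> on_hand[A=55 B=29 C=29 D=48] avail[A=52 B=29 C=29 D=48] open={R2}
Step 4: commit R2 -> on_hand[A=52 B=29 C=29 D=48] avail[A=52 B=29 C=29 D=48] open={}
Step 5: reserve R3 B 5 -> on_hand[A=52 B=29 C=29 D=48] avail[A=52 B=24 C=29 D=48] open={R3}
Step 6: commit R3 -> on_hand[A=52 B=24 C=29 D=48] avail[A=52 B=24 C=29 D=48] open={}
Step 7: reserve R4 D 4 -> on_hand[A=52 B=24 C=29 D=48] avail[A=52 B=24 C=29 D=44] open={R4}
Step 8: reserve R5 B 4 -> on_hand[A=52 B=24 C=29 D=48] avail[A=52 B=20 C=29 D=44] open={R4,R5}
Step 9: commit R5 -> on_hand[A=52 B=20 C=29 D=48] avail[A=52 B=20 C=29 D=44] open={R4}
Step 10: reserve R6 A 3 -> on_hand[A=52 B=20 C=29 D=48] avail[A=49 B=20 C=29 D=44] open={R4,R6}
Step 11: reserve R7 D 2 -> on_hand[A=52 B=20 C=29 D=48] avail[A=49 B=20 C=29 D=42] open={R4,R6,R7}
Step 12: cancel R4 -> on_hand[A=52 B=20 C=29 D=48] avail[A=49 B=20 C=29 D=46] open={R6,R7}
Step 13: commit R6 -> on_hand[A=49 B=20 C=29 D=48] avail[A=49 B=20 C=29 D=46] open={R7}
Step 14: reserve R8 A 3 -> on_hand[A=49 B=20 C=29 D=48] avail[A=46 B=20 C=29 D=46] open={R7,R8}
Step 15: cancel R7 -> on_hand[A=49 B=20 C=29 D=48] avail[A=46 B=20 C=29 D=48] open={R8}
Step 16: commit R8 -> on_hand[A=46 B=20 C=29 D=48] avail[A=46 B=20 C=29 D=48] open={}
Step 17: reserve R9 D 7 -> on_hand[A=46 B=20 C=29 D=48] avail[A=46 B=20 C=29 D=41] open={R9}
Step 18: reserve R10 A 1 -> on_hand[A=46 B=20 C=29 D=48] avail[A=45 B=20 C=29 D=41] open={R10,R9}
Step 19: commit R10 -> on_hand[A=45 B=20 C=29 D=48] avail[A=45 B=20 C=29 D=41] open={R9}
Step 20: reserve R11 D 1 -> on_hand[A=45 B=20 C=29 D=48] avail[A=45 B=20 C=29 D=40] open={R11,R9}
Step 21: reserve R12 D 3 -> on_hand[A=45 B=20 C=29 D=48] avail[A=45 B=20 C=29 D=37] open={R11,R12,R9}
Step 22: commit R12 -> on_hand[A=45 B=20 C=29 D=45] avail[A=45 B=20 C=29 D=37] open={R11,R9}
Step 23: cancel R11 -> on_hand[A=45 B=20 C=29 D=45] avail[A=45 B=20 C=29 D=38] open={R9}
Open reservations: ['R9'] -> 1

Answer: 1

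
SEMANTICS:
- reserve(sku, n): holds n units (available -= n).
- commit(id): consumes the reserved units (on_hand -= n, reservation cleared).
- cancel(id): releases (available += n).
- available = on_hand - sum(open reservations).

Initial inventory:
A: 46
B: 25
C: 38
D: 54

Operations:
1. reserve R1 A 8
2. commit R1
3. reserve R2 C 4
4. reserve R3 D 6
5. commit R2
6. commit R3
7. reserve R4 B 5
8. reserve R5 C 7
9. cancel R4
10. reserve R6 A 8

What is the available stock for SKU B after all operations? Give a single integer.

Step 1: reserve R1 A 8 -> on_hand[A=46 B=25 C=38 D=54] avail[A=38 B=25 C=38 D=54] open={R1}
Step 2: commit R1 -> on_hand[A=38 B=25 C=38 D=54] avail[A=38 B=25 C=38 D=54] open={}
Step 3: reserve R2 C 4 -> on_hand[A=38 B=25 C=38 D=54] avail[A=38 B=25 C=34 D=54] open={R2}
Step 4: reserve R3 D 6 -> on_hand[A=38 B=25 C=38 D=54] avail[A=38 B=25 C=34 D=48] open={R2,R3}
Step 5: commit R2 -> on_hand[A=38 B=25 C=34 D=54] avail[A=38 B=25 C=34 D=48] open={R3}
Step 6: commit R3 -> on_hand[A=38 B=25 C=34 D=48] avail[A=38 B=25 C=34 D=48] open={}
Step 7: reserve R4 B 5 -> on_hand[A=38 B=25 C=34 D=48] avail[A=38 B=20 C=34 D=48] open={R4}
Step 8: reserve R5 C 7 -> on_hand[A=38 B=25 C=34 D=48] avail[A=38 B=20 C=27 D=48] open={R4,R5}
Step 9: cancel R4 -> on_hand[A=38 B=25 C=34 D=48] avail[A=38 B=25 C=27 D=48] open={R5}
Step 10: reserve R6 A 8 -> on_hand[A=38 B=25 C=34 D=48] avail[A=30 B=25 C=27 D=48] open={R5,R6}
Final available[B] = 25

Answer: 25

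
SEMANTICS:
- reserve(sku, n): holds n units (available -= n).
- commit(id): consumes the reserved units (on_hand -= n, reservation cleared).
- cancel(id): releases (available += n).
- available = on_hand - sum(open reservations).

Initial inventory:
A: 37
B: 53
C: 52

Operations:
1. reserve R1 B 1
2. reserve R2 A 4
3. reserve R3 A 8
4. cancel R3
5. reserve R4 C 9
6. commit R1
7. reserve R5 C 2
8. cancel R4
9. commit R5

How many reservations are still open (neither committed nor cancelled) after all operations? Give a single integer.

Answer: 1

Derivation:
Step 1: reserve R1 B 1 -> on_hand[A=37 B=53 C=52] avail[A=37 B=52 C=52] open={R1}
Step 2: reserve R2 A 4 -> on_hand[A=37 B=53 C=52] avail[A=33 B=52 C=52] open={R1,R2}
Step 3: reserve R3 A 8 -> on_hand[A=37 B=53 C=52] avail[A=25 B=52 C=52] open={R1,R2,R3}
Step 4: cancel R3 -> on_hand[A=37 B=53 C=52] avail[A=33 B=52 C=52] open={R1,R2}
Step 5: reserve R4 C 9 -> on_hand[A=37 B=53 C=52] avail[A=33 B=52 C=43] open={R1,R2,R4}
Step 6: commit R1 -> on_hand[A=37 B=52 C=52] avail[A=33 B=52 C=43] open={R2,R4}
Step 7: reserve R5 C 2 -> on_hand[A=37 B=52 C=52] avail[A=33 B=52 C=41] open={R2,R4,R5}
Step 8: cancel R4 -> on_hand[A=37 B=52 C=52] avail[A=33 B=52 C=50] open={R2,R5}
Step 9: commit R5 -> on_hand[A=37 B=52 C=50] avail[A=33 B=52 C=50] open={R2}
Open reservations: ['R2'] -> 1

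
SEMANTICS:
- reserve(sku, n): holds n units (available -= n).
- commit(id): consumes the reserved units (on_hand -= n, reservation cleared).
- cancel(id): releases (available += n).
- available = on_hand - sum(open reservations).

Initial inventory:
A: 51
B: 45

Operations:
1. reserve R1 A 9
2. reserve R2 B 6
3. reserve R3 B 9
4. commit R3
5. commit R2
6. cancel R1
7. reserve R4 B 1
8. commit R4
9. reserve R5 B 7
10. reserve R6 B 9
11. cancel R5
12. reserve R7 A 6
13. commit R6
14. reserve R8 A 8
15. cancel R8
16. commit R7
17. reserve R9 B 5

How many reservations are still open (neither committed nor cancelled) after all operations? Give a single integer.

Answer: 1

Derivation:
Step 1: reserve R1 A 9 -> on_hand[A=51 B=45] avail[A=42 B=45] open={R1}
Step 2: reserve R2 B 6 -> on_hand[A=51 B=45] avail[A=42 B=39] open={R1,R2}
Step 3: reserve R3 B 9 -> on_hand[A=51 B=45] avail[A=42 B=30] open={R1,R2,R3}
Step 4: commit R3 -> on_hand[A=51 B=36] avail[A=42 B=30] open={R1,R2}
Step 5: commit R2 -> on_hand[A=51 B=30] avail[A=42 B=30] open={R1}
Step 6: cancel R1 -> on_hand[A=51 B=30] avail[A=51 B=30] open={}
Step 7: reserve R4 B 1 -> on_hand[A=51 B=30] avail[A=51 B=29] open={R4}
Step 8: commit R4 -> on_hand[A=51 B=29] avail[A=51 B=29] open={}
Step 9: reserve R5 B 7 -> on_hand[A=51 B=29] avail[A=51 B=22] open={R5}
Step 10: reserve R6 B 9 -> on_hand[A=51 B=29] avail[A=51 B=13] open={R5,R6}
Step 11: cancel R5 -> on_hand[A=51 B=29] avail[A=51 B=20] open={R6}
Step 12: reserve R7 A 6 -> on_hand[A=51 B=29] avail[A=45 B=20] open={R6,R7}
Step 13: commit R6 -> on_hand[A=51 B=20] avail[A=45 B=20] open={R7}
Step 14: reserve R8 A 8 -> on_hand[A=51 B=20] avail[A=37 B=20] open={R7,R8}
Step 15: cancel R8 -> on_hand[A=51 B=20] avail[A=45 B=20] open={R7}
Step 16: commit R7 -> on_hand[A=45 B=20] avail[A=45 B=20] open={}
Step 17: reserve R9 B 5 -> on_hand[A=45 B=20] avail[A=45 B=15] open={R9}
Open reservations: ['R9'] -> 1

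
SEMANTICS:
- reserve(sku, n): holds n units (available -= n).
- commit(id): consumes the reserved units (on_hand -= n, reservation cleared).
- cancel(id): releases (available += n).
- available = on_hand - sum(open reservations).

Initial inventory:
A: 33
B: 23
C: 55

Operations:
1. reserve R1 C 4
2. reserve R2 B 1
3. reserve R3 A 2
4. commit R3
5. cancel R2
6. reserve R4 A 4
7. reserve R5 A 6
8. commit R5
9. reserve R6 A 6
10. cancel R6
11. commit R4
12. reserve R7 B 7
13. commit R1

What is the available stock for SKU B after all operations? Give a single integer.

Answer: 16

Derivation:
Step 1: reserve R1 C 4 -> on_hand[A=33 B=23 C=55] avail[A=33 B=23 C=51] open={R1}
Step 2: reserve R2 B 1 -> on_hand[A=33 B=23 C=55] avail[A=33 B=22 C=51] open={R1,R2}
Step 3: reserve R3 A 2 -> on_hand[A=33 B=23 C=55] avail[A=31 B=22 C=51] open={R1,R2,R3}
Step 4: commit R3 -> on_hand[A=31 B=23 C=55] avail[A=31 B=22 C=51] open={R1,R2}
Step 5: cancel R2 -> on_hand[A=31 B=23 C=55] avail[A=31 B=23 C=51] open={R1}
Step 6: reserve R4 A 4 -> on_hand[A=31 B=23 C=55] avail[A=27 B=23 C=51] open={R1,R4}
Step 7: reserve R5 A 6 -> on_hand[A=31 B=23 C=55] avail[A=21 B=23 C=51] open={R1,R4,R5}
Step 8: commit R5 -> on_hand[A=25 B=23 C=55] avail[A=21 B=23 C=51] open={R1,R4}
Step 9: reserve R6 A 6 -> on_hand[A=25 B=23 C=55] avail[A=15 B=23 C=51] open={R1,R4,R6}
Step 10: cancel R6 -> on_hand[A=25 B=23 C=55] avail[A=21 B=23 C=51] open={R1,R4}
Step 11: commit R4 -> on_hand[A=21 B=23 C=55] avail[A=21 B=23 C=51] open={R1}
Step 12: reserve R7 B 7 -> on_hand[A=21 B=23 C=55] avail[A=21 B=16 C=51] open={R1,R7}
Step 13: commit R1 -> on_hand[A=21 B=23 C=51] avail[A=21 B=16 C=51] open={R7}
Final available[B] = 16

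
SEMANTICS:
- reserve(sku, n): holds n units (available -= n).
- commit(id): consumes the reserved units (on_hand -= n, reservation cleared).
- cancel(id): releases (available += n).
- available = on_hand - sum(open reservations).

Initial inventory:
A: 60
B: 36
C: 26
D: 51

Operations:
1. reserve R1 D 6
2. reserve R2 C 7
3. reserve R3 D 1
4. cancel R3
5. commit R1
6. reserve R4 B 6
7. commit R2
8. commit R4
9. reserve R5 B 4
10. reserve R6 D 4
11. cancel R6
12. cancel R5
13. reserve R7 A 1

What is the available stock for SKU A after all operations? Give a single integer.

Answer: 59

Derivation:
Step 1: reserve R1 D 6 -> on_hand[A=60 B=36 C=26 D=51] avail[A=60 B=36 C=26 D=45] open={R1}
Step 2: reserve R2 C 7 -> on_hand[A=60 B=36 C=26 D=51] avail[A=60 B=36 C=19 D=45] open={R1,R2}
Step 3: reserve R3 D 1 -> on_hand[A=60 B=36 C=26 D=51] avail[A=60 B=36 C=19 D=44] open={R1,R2,R3}
Step 4: cancel R3 -> on_hand[A=60 B=36 C=26 D=51] avail[A=60 B=36 C=19 D=45] open={R1,R2}
Step 5: commit R1 -> on_hand[A=60 B=36 C=26 D=45] avail[A=60 B=36 C=19 D=45] open={R2}
Step 6: reserve R4 B 6 -> on_hand[A=60 B=36 C=26 D=45] avail[A=60 B=30 C=19 D=45] open={R2,R4}
Step 7: commit R2 -> on_hand[A=60 B=36 C=19 D=45] avail[A=60 B=30 C=19 D=45] open={R4}
Step 8: commit R4 -> on_hand[A=60 B=30 C=19 D=45] avail[A=60 B=30 C=19 D=45] open={}
Step 9: reserve R5 B 4 -> on_hand[A=60 B=30 C=19 D=45] avail[A=60 B=26 C=19 D=45] open={R5}
Step 10: reserve R6 D 4 -> on_hand[A=60 B=30 C=19 D=45] avail[A=60 B=26 C=19 D=41] open={R5,R6}
Step 11: cancel R6 -> on_hand[A=60 B=30 C=19 D=45] avail[A=60 B=26 C=19 D=45] open={R5}
Step 12: cancel R5 -> on_hand[A=60 B=30 C=19 D=45] avail[A=60 B=30 C=19 D=45] open={}
Step 13: reserve R7 A 1 -> on_hand[A=60 B=30 C=19 D=45] avail[A=59 B=30 C=19 D=45] open={R7}
Final available[A] = 59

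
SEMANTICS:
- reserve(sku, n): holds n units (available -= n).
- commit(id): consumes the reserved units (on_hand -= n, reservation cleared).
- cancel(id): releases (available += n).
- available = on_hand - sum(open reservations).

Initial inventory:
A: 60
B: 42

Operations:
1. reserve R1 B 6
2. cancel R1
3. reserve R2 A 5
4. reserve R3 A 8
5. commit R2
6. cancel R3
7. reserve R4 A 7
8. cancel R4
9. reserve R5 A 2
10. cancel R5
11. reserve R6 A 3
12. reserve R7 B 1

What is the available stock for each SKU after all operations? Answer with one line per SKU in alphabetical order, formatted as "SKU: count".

Step 1: reserve R1 B 6 -> on_hand[A=60 B=42] avail[A=60 B=36] open={R1}
Step 2: cancel R1 -> on_hand[A=60 B=42] avail[A=60 B=42] open={}
Step 3: reserve R2 A 5 -> on_hand[A=60 B=42] avail[A=55 B=42] open={R2}
Step 4: reserve R3 A 8 -> on_hand[A=60 B=42] avail[A=47 B=42] open={R2,R3}
Step 5: commit R2 -> on_hand[A=55 B=42] avail[A=47 B=42] open={R3}
Step 6: cancel R3 -> on_hand[A=55 B=42] avail[A=55 B=42] open={}
Step 7: reserve R4 A 7 -> on_hand[A=55 B=42] avail[A=48 B=42] open={R4}
Step 8: cancel R4 -> on_hand[A=55 B=42] avail[A=55 B=42] open={}
Step 9: reserve R5 A 2 -> on_hand[A=55 B=42] avail[A=53 B=42] open={R5}
Step 10: cancel R5 -> on_hand[A=55 B=42] avail[A=55 B=42] open={}
Step 11: reserve R6 A 3 -> on_hand[A=55 B=42] avail[A=52 B=42] open={R6}
Step 12: reserve R7 B 1 -> on_hand[A=55 B=42] avail[A=52 B=41] open={R6,R7}

Answer: A: 52
B: 41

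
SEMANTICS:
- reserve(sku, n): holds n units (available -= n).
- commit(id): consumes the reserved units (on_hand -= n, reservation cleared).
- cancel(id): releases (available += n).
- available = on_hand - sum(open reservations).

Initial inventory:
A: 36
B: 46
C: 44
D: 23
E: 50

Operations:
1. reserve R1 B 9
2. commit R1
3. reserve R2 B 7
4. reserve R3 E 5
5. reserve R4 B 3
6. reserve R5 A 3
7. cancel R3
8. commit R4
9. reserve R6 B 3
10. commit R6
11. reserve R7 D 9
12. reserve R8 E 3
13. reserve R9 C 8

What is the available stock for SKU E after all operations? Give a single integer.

Step 1: reserve R1 B 9 -> on_hand[A=36 B=46 C=44 D=23 E=50] avail[A=36 B=37 C=44 D=23 E=50] open={R1}
Step 2: commit R1 -> on_hand[A=36 B=37 C=44 D=23 E=50] avail[A=36 B=37 C=44 D=23 E=50] open={}
Step 3: reserve R2 B 7 -> on_hand[A=36 B=37 C=44 D=23 E=50] avail[A=36 B=30 C=44 D=23 E=50] open={R2}
Step 4: reserve R3 E 5 -> on_hand[A=36 B=37 C=44 D=23 E=50] avail[A=36 B=30 C=44 D=23 E=45] open={R2,R3}
Step 5: reserve R4 B 3 -> on_hand[A=36 B=37 C=44 D=23 E=50] avail[A=36 B=27 C=44 D=23 E=45] open={R2,R3,R4}
Step 6: reserve R5 A 3 -> on_hand[A=36 B=37 C=44 D=23 E=50] avail[A=33 B=27 C=44 D=23 E=45] open={R2,R3,R4,R5}
Step 7: cancel R3 -> on_hand[A=36 B=37 C=44 D=23 E=50] avail[A=33 B=27 C=44 D=23 E=50] open={R2,R4,R5}
Step 8: commit R4 -> on_hand[A=36 B=34 C=44 D=23 E=50] avail[A=33 B=27 C=44 D=23 E=50] open={R2,R5}
Step 9: reserve R6 B 3 -> on_hand[A=36 B=34 C=44 D=23 E=50] avail[A=33 B=24 C=44 D=23 E=50] open={R2,R5,R6}
Step 10: commit R6 -> on_hand[A=36 B=31 C=44 D=23 E=50] avail[A=33 B=24 C=44 D=23 E=50] open={R2,R5}
Step 11: reserve R7 D 9 -> on_hand[A=36 B=31 C=44 D=23 E=50] avail[A=33 B=24 C=44 D=14 E=50] open={R2,R5,R7}
Step 12: reserve R8 E 3 -> on_hand[A=36 B=31 C=44 D=23 E=50] avail[A=33 B=24 C=44 D=14 E=47] open={R2,R5,R7,R8}
Step 13: reserve R9 C 8 -> on_hand[A=36 B=31 C=44 D=23 E=50] avail[A=33 B=24 C=36 D=14 E=47] open={R2,R5,R7,R8,R9}
Final available[E] = 47

Answer: 47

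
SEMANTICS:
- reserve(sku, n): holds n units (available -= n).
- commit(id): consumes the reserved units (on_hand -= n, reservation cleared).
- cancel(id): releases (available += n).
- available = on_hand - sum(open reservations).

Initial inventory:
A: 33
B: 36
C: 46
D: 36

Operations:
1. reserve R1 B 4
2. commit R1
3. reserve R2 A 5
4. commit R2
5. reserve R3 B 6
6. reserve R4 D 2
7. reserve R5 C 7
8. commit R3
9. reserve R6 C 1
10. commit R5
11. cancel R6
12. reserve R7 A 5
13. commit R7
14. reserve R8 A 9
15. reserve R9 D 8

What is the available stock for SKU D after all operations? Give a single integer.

Step 1: reserve R1 B 4 -> on_hand[A=33 B=36 C=46 D=36] avail[A=33 B=32 C=46 D=36] open={R1}
Step 2: commit R1 -> on_hand[A=33 B=32 C=46 D=36] avail[A=33 B=32 C=46 D=36] open={}
Step 3: reserve R2 A 5 -> on_hand[A=33 B=32 C=46 D=36] avail[A=28 B=32 C=46 D=36] open={R2}
Step 4: commit R2 -> on_hand[A=28 B=32 C=46 D=36] avail[A=28 B=32 C=46 D=36] open={}
Step 5: reserve R3 B 6 -> on_hand[A=28 B=32 C=46 D=36] avail[A=28 B=26 C=46 D=36] open={R3}
Step 6: reserve R4 D 2 -> on_hand[A=28 B=32 C=46 D=36] avail[A=28 B=26 C=46 D=34] open={R3,R4}
Step 7: reserve R5 C 7 -> on_hand[A=28 B=32 C=46 D=36] avail[A=28 B=26 C=39 D=34] open={R3,R4,R5}
Step 8: commit R3 -> on_hand[A=28 B=26 C=46 D=36] avail[A=28 B=26 C=39 D=34] open={R4,R5}
Step 9: reserve R6 C 1 -> on_hand[A=28 B=26 C=46 D=36] avail[A=28 B=26 C=38 D=34] open={R4,R5,R6}
Step 10: commit R5 -> on_hand[A=28 B=26 C=39 D=36] avail[A=28 B=26 C=38 D=34] open={R4,R6}
Step 11: cancel R6 -> on_hand[A=28 B=26 C=39 D=36] avail[A=28 B=26 C=39 D=34] open={R4}
Step 12: reserve R7 A 5 -> on_hand[A=28 B=26 C=39 D=36] avail[A=23 B=26 C=39 D=34] open={R4,R7}
Step 13: commit R7 -> on_hand[A=23 B=26 C=39 D=36] avail[A=23 B=26 C=39 D=34] open={R4}
Step 14: reserve R8 A 9 -> on_hand[A=23 B=26 C=39 D=36] avail[A=14 B=26 C=39 D=34] open={R4,R8}
Step 15: reserve R9 D 8 -> on_hand[A=23 B=26 C=39 D=36] avail[A=14 B=26 C=39 D=26] open={R4,R8,R9}
Final available[D] = 26

Answer: 26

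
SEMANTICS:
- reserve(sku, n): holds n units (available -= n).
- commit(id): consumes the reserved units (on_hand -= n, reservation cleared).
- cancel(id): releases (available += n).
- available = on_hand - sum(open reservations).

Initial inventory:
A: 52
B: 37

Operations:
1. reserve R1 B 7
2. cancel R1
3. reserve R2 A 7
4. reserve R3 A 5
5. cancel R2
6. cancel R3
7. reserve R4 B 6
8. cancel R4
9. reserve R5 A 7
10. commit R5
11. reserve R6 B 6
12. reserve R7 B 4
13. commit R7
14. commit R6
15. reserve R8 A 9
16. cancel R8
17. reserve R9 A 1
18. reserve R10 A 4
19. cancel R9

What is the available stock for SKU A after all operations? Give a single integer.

Answer: 41

Derivation:
Step 1: reserve R1 B 7 -> on_hand[A=52 B=37] avail[A=52 B=30] open={R1}
Step 2: cancel R1 -> on_hand[A=52 B=37] avail[A=52 B=37] open={}
Step 3: reserve R2 A 7 -> on_hand[A=52 B=37] avail[A=45 B=37] open={R2}
Step 4: reserve R3 A 5 -> on_hand[A=52 B=37] avail[A=40 B=37] open={R2,R3}
Step 5: cancel R2 -> on_hand[A=52 B=37] avail[A=47 B=37] open={R3}
Step 6: cancel R3 -> on_hand[A=52 B=37] avail[A=52 B=37] open={}
Step 7: reserve R4 B 6 -> on_hand[A=52 B=37] avail[A=52 B=31] open={R4}
Step 8: cancel R4 -> on_hand[A=52 B=37] avail[A=52 B=37] open={}
Step 9: reserve R5 A 7 -> on_hand[A=52 B=37] avail[A=45 B=37] open={R5}
Step 10: commit R5 -> on_hand[A=45 B=37] avail[A=45 B=37] open={}
Step 11: reserve R6 B 6 -> on_hand[A=45 B=37] avail[A=45 B=31] open={R6}
Step 12: reserve R7 B 4 -> on_hand[A=45 B=37] avail[A=45 B=27] open={R6,R7}
Step 13: commit R7 -> on_hand[A=45 B=33] avail[A=45 B=27] open={R6}
Step 14: commit R6 -> on_hand[A=45 B=27] avail[A=45 B=27] open={}
Step 15: reserve R8 A 9 -> on_hand[A=45 B=27] avail[A=36 B=27] open={R8}
Step 16: cancel R8 -> on_hand[A=45 B=27] avail[A=45 B=27] open={}
Step 17: reserve R9 A 1 -> on_hand[A=45 B=27] avail[A=44 B=27] open={R9}
Step 18: reserve R10 A 4 -> on_hand[A=45 B=27] avail[A=40 B=27] open={R10,R9}
Step 19: cancel R9 -> on_hand[A=45 B=27] avail[A=41 B=27] open={R10}
Final available[A] = 41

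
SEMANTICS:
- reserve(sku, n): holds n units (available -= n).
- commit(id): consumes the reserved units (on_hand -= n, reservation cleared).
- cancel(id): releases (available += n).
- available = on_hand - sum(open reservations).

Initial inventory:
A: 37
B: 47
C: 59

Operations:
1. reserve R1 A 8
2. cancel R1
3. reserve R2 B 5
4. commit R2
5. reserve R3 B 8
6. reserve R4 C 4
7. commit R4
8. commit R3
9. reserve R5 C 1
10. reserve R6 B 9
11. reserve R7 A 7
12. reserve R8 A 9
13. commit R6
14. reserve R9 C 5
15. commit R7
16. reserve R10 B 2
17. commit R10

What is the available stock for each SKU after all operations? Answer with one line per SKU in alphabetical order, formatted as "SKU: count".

Answer: A: 21
B: 23
C: 49

Derivation:
Step 1: reserve R1 A 8 -> on_hand[A=37 B=47 C=59] avail[A=29 B=47 C=59] open={R1}
Step 2: cancel R1 -> on_hand[A=37 B=47 C=59] avail[A=37 B=47 C=59] open={}
Step 3: reserve R2 B 5 -> on_hand[A=37 B=47 C=59] avail[A=37 B=42 C=59] open={R2}
Step 4: commit R2 -> on_hand[A=37 B=42 C=59] avail[A=37 B=42 C=59] open={}
Step 5: reserve R3 B 8 -> on_hand[A=37 B=42 C=59] avail[A=37 B=34 C=59] open={R3}
Step 6: reserve R4 C 4 -> on_hand[A=37 B=42 C=59] avail[A=37 B=34 C=55] open={R3,R4}
Step 7: commit R4 -> on_hand[A=37 B=42 C=55] avail[A=37 B=34 C=55] open={R3}
Step 8: commit R3 -> on_hand[A=37 B=34 C=55] avail[A=37 B=34 C=55] open={}
Step 9: reserve R5 C 1 -> on_hand[A=37 B=34 C=55] avail[A=37 B=34 C=54] open={R5}
Step 10: reserve R6 B 9 -> on_hand[A=37 B=34 C=55] avail[A=37 B=25 C=54] open={R5,R6}
Step 11: reserve R7 A 7 -> on_hand[A=37 B=34 C=55] avail[A=30 B=25 C=54] open={R5,R6,R7}
Step 12: reserve R8 A 9 -> on_hand[A=37 B=34 C=55] avail[A=21 B=25 C=54] open={R5,R6,R7,R8}
Step 13: commit R6 -> on_hand[A=37 B=25 C=55] avail[A=21 B=25 C=54] open={R5,R7,R8}
Step 14: reserve R9 C 5 -> on_hand[A=37 B=25 C=55] avail[A=21 B=25 C=49] open={R5,R7,R8,R9}
Step 15: commit R7 -> on_hand[A=30 B=25 C=55] avail[A=21 B=25 C=49] open={R5,R8,R9}
Step 16: reserve R10 B 2 -> on_hand[A=30 B=25 C=55] avail[A=21 B=23 C=49] open={R10,R5,R8,R9}
Step 17: commit R10 -> on_hand[A=30 B=23 C=55] avail[A=21 B=23 C=49] open={R5,R8,R9}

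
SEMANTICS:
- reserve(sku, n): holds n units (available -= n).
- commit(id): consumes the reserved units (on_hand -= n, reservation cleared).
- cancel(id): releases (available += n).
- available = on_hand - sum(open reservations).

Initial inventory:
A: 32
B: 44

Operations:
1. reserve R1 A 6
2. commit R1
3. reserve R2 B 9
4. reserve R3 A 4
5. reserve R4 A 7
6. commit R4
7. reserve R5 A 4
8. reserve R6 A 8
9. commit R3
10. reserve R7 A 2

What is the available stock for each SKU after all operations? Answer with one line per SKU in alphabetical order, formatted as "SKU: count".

Answer: A: 1
B: 35

Derivation:
Step 1: reserve R1 A 6 -> on_hand[A=32 B=44] avail[A=26 B=44] open={R1}
Step 2: commit R1 -> on_hand[A=26 B=44] avail[A=26 B=44] open={}
Step 3: reserve R2 B 9 -> on_hand[A=26 B=44] avail[A=26 B=35] open={R2}
Step 4: reserve R3 A 4 -> on_hand[A=26 B=44] avail[A=22 B=35] open={R2,R3}
Step 5: reserve R4 A 7 -> on_hand[A=26 B=44] avail[A=15 B=35] open={R2,R3,R4}
Step 6: commit R4 -> on_hand[A=19 B=44] avail[A=15 B=35] open={R2,R3}
Step 7: reserve R5 A 4 -> on_hand[A=19 B=44] avail[A=11 B=35] open={R2,R3,R5}
Step 8: reserve R6 A 8 -> on_hand[A=19 B=44] avail[A=3 B=35] open={R2,R3,R5,R6}
Step 9: commit R3 -> on_hand[A=15 B=44] avail[A=3 B=35] open={R2,R5,R6}
Step 10: reserve R7 A 2 -> on_hand[A=15 B=44] avail[A=1 B=35] open={R2,R5,R6,R7}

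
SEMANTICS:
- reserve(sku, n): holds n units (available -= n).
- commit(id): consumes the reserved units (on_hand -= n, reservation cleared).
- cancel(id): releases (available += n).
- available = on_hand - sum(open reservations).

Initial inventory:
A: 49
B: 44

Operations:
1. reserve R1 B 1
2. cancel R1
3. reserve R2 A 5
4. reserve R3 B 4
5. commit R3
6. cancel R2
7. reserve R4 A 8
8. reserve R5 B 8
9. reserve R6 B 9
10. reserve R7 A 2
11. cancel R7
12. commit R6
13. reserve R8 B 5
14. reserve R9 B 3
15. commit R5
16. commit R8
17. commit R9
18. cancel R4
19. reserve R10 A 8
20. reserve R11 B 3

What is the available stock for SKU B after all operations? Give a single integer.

Answer: 12

Derivation:
Step 1: reserve R1 B 1 -> on_hand[A=49 B=44] avail[A=49 B=43] open={R1}
Step 2: cancel R1 -> on_hand[A=49 B=44] avail[A=49 B=44] open={}
Step 3: reserve R2 A 5 -> on_hand[A=49 B=44] avail[A=44 B=44] open={R2}
Step 4: reserve R3 B 4 -> on_hand[A=49 B=44] avail[A=44 B=40] open={R2,R3}
Step 5: commit R3 -> on_hand[A=49 B=40] avail[A=44 B=40] open={R2}
Step 6: cancel R2 -> on_hand[A=49 B=40] avail[A=49 B=40] open={}
Step 7: reserve R4 A 8 -> on_hand[A=49 B=40] avail[A=41 B=40] open={R4}
Step 8: reserve R5 B 8 -> on_hand[A=49 B=40] avail[A=41 B=32] open={R4,R5}
Step 9: reserve R6 B 9 -> on_hand[A=49 B=40] avail[A=41 B=23] open={R4,R5,R6}
Step 10: reserve R7 A 2 -> on_hand[A=49 B=40] avail[A=39 B=23] open={R4,R5,R6,R7}
Step 11: cancel R7 -> on_hand[A=49 B=40] avail[A=41 B=23] open={R4,R5,R6}
Step 12: commit R6 -> on_hand[A=49 B=31] avail[A=41 B=23] open={R4,R5}
Step 13: reserve R8 B 5 -> on_hand[A=49 B=31] avail[A=41 B=18] open={R4,R5,R8}
Step 14: reserve R9 B 3 -> on_hand[A=49 B=31] avail[A=41 B=15] open={R4,R5,R8,R9}
Step 15: commit R5 -> on_hand[A=49 B=23] avail[A=41 B=15] open={R4,R8,R9}
Step 16: commit R8 -> on_hand[A=49 B=18] avail[A=41 B=15] open={R4,R9}
Step 17: commit R9 -> on_hand[A=49 B=15] avail[A=41 B=15] open={R4}
Step 18: cancel R4 -> on_hand[A=49 B=15] avail[A=49 B=15] open={}
Step 19: reserve R10 A 8 -> on_hand[A=49 B=15] avail[A=41 B=15] open={R10}
Step 20: reserve R11 B 3 -> on_hand[A=49 B=15] avail[A=41 B=12] open={R10,R11}
Final available[B] = 12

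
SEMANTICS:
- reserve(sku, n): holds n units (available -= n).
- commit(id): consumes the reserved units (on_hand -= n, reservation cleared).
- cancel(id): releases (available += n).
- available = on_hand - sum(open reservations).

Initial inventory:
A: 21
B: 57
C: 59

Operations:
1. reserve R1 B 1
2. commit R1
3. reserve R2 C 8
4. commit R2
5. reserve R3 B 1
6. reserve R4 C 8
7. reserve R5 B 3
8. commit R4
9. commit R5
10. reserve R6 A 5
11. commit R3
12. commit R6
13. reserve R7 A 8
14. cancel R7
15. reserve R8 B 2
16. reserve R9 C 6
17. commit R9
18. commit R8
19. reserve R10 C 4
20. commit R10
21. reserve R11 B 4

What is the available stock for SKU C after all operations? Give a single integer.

Answer: 33

Derivation:
Step 1: reserve R1 B 1 -> on_hand[A=21 B=57 C=59] avail[A=21 B=56 C=59] open={R1}
Step 2: commit R1 -> on_hand[A=21 B=56 C=59] avail[A=21 B=56 C=59] open={}
Step 3: reserve R2 C 8 -> on_hand[A=21 B=56 C=59] avail[A=21 B=56 C=51] open={R2}
Step 4: commit R2 -> on_hand[A=21 B=56 C=51] avail[A=21 B=56 C=51] open={}
Step 5: reserve R3 B 1 -> on_hand[A=21 B=56 C=51] avail[A=21 B=55 C=51] open={R3}
Step 6: reserve R4 C 8 -> on_hand[A=21 B=56 C=51] avail[A=21 B=55 C=43] open={R3,R4}
Step 7: reserve R5 B 3 -> on_hand[A=21 B=56 C=51] avail[A=21 B=52 C=43] open={R3,R4,R5}
Step 8: commit R4 -> on_hand[A=21 B=56 C=43] avail[A=21 B=52 C=43] open={R3,R5}
Step 9: commit R5 -> on_hand[A=21 B=53 C=43] avail[A=21 B=52 C=43] open={R3}
Step 10: reserve R6 A 5 -> on_hand[A=21 B=53 C=43] avail[A=16 B=52 C=43] open={R3,R6}
Step 11: commit R3 -> on_hand[A=21 B=52 C=43] avail[A=16 B=52 C=43] open={R6}
Step 12: commit R6 -> on_hand[A=16 B=52 C=43] avail[A=16 B=52 C=43] open={}
Step 13: reserve R7 A 8 -> on_hand[A=16 B=52 C=43] avail[A=8 B=52 C=43] open={R7}
Step 14: cancel R7 -> on_hand[A=16 B=52 C=43] avail[A=16 B=52 C=43] open={}
Step 15: reserve R8 B 2 -> on_hand[A=16 B=52 C=43] avail[A=16 B=50 C=43] open={R8}
Step 16: reserve R9 C 6 -> on_hand[A=16 B=52 C=43] avail[A=16 B=50 C=37] open={R8,R9}
Step 17: commit R9 -> on_hand[A=16 B=52 C=37] avail[A=16 B=50 C=37] open={R8}
Step 18: commit R8 -> on_hand[A=16 B=50 C=37] avail[A=16 B=50 C=37] open={}
Step 19: reserve R10 C 4 -> on_hand[A=16 B=50 C=37] avail[A=16 B=50 C=33] open={R10}
Step 20: commit R10 -> on_hand[A=16 B=50 C=33] avail[A=16 B=50 C=33] open={}
Step 21: reserve R11 B 4 -> on_hand[A=16 B=50 C=33] avail[A=16 B=46 C=33] open={R11}
Final available[C] = 33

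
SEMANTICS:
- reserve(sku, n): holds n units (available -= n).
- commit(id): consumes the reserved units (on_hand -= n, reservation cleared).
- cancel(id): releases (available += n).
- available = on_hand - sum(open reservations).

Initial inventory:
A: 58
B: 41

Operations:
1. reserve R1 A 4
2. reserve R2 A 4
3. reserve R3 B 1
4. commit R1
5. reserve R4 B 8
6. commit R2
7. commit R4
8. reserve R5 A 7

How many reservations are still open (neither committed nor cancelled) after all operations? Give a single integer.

Answer: 2

Derivation:
Step 1: reserve R1 A 4 -> on_hand[A=58 B=41] avail[A=54 B=41] open={R1}
Step 2: reserve R2 A 4 -> on_hand[A=58 B=41] avail[A=50 B=41] open={R1,R2}
Step 3: reserve R3 B 1 -> on_hand[A=58 B=41] avail[A=50 B=40] open={R1,R2,R3}
Step 4: commit R1 -> on_hand[A=54 B=41] avail[A=50 B=40] open={R2,R3}
Step 5: reserve R4 B 8 -> on_hand[A=54 B=41] avail[A=50 B=32] open={R2,R3,R4}
Step 6: commit R2 -> on_hand[A=50 B=41] avail[A=50 B=32] open={R3,R4}
Step 7: commit R4 -> on_hand[A=50 B=33] avail[A=50 B=32] open={R3}
Step 8: reserve R5 A 7 -> on_hand[A=50 B=33] avail[A=43 B=32] open={R3,R5}
Open reservations: ['R3', 'R5'] -> 2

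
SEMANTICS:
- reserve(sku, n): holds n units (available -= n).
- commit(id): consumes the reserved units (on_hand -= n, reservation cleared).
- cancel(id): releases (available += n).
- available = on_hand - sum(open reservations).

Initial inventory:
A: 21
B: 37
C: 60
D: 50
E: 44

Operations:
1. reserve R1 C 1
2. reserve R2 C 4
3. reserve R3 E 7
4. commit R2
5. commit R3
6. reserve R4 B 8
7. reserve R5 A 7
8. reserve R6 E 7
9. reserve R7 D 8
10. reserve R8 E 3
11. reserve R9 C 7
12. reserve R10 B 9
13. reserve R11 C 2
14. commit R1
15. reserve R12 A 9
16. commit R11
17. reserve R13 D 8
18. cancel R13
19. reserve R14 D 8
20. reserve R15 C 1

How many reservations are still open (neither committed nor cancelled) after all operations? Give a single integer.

Step 1: reserve R1 C 1 -> on_hand[A=21 B=37 C=60 D=50 E=44] avail[A=21 B=37 C=59 D=50 E=44] open={R1}
Step 2: reserve R2 C 4 -> on_hand[A=21 B=37 C=60 D=50 E=44] avail[A=21 B=37 C=55 D=50 E=44] open={R1,R2}
Step 3: reserve R3 E 7 -> on_hand[A=21 B=37 C=60 D=50 E=44] avail[A=21 B=37 C=55 D=50 E=37] open={R1,R2,R3}
Step 4: commit R2 -> on_hand[A=21 B=37 C=56 D=50 E=44] avail[A=21 B=37 C=55 D=50 E=37] open={R1,R3}
Step 5: commit R3 -> on_hand[A=21 B=37 C=56 D=50 E=37] avail[A=21 B=37 C=55 D=50 E=37] open={R1}
Step 6: reserve R4 B 8 -> on_hand[A=21 B=37 C=56 D=50 E=37] avail[A=21 B=29 C=55 D=50 E=37] open={R1,R4}
Step 7: reserve R5 A 7 -> on_hand[A=21 B=37 C=56 D=50 E=37] avail[A=14 B=29 C=55 D=50 E=37] open={R1,R4,R5}
Step 8: reserve R6 E 7 -> on_hand[A=21 B=37 C=56 D=50 E=37] avail[A=14 B=29 C=55 D=50 E=30] open={R1,R4,R5,R6}
Step 9: reserve R7 D 8 -> on_hand[A=21 B=37 C=56 D=50 E=37] avail[A=14 B=29 C=55 D=42 E=30] open={R1,R4,R5,R6,R7}
Step 10: reserve R8 E 3 -> on_hand[A=21 B=37 C=56 D=50 E=37] avail[A=14 B=29 C=55 D=42 E=27] open={R1,R4,R5,R6,R7,R8}
Step 11: reserve R9 C 7 -> on_hand[A=21 B=37 C=56 D=50 E=37] avail[A=14 B=29 C=48 D=42 E=27] open={R1,R4,R5,R6,R7,R8,R9}
Step 12: reserve R10 B 9 -> on_hand[A=21 B=37 C=56 D=50 E=37] avail[A=14 B=20 C=48 D=42 E=27] open={R1,R10,R4,R5,R6,R7,R8,R9}
Step 13: reserve R11 C 2 -> on_hand[A=21 B=37 C=56 D=50 E=37] avail[A=14 B=20 C=46 D=42 E=27] open={R1,R10,R11,R4,R5,R6,R7,R8,R9}
Step 14: commit R1 -> on_hand[A=21 B=37 C=55 D=50 E=37] avail[A=14 B=20 C=46 D=42 E=27] open={R10,R11,R4,R5,R6,R7,R8,R9}
Step 15: reserve R12 A 9 -> on_hand[A=21 B=37 C=55 D=50 E=37] avail[A=5 B=20 C=46 D=42 E=27] open={R10,R11,R12,R4,R5,R6,R7,R8,R9}
Step 16: commit R11 -> on_hand[A=21 B=37 C=53 D=50 E=37] avail[A=5 B=20 C=46 D=42 E=27] open={R10,R12,R4,R5,R6,R7,R8,R9}
Step 17: reserve R13 D 8 -> on_hand[A=21 B=37 C=53 D=50 E=37] avail[A=5 B=20 C=46 D=34 E=27] open={R10,R12,R13,R4,R5,R6,R7,R8,R9}
Step 18: cancel R13 -> on_hand[A=21 B=37 C=53 D=50 E=37] avail[A=5 B=20 C=46 D=42 E=27] open={R10,R12,R4,R5,R6,R7,R8,R9}
Step 19: reserve R14 D 8 -> on_hand[A=21 B=37 C=53 D=50 E=37] avail[A=5 B=20 C=46 D=34 E=27] open={R10,R12,R14,R4,R5,R6,R7,R8,R9}
Step 20: reserve R15 C 1 -> on_hand[A=21 B=37 C=53 D=50 E=37] avail[A=5 B=20 C=45 D=34 E=27] open={R10,R12,R14,R15,R4,R5,R6,R7,R8,R9}
Open reservations: ['R10', 'R12', 'R14', 'R15', 'R4', 'R5', 'R6', 'R7', 'R8', 'R9'] -> 10

Answer: 10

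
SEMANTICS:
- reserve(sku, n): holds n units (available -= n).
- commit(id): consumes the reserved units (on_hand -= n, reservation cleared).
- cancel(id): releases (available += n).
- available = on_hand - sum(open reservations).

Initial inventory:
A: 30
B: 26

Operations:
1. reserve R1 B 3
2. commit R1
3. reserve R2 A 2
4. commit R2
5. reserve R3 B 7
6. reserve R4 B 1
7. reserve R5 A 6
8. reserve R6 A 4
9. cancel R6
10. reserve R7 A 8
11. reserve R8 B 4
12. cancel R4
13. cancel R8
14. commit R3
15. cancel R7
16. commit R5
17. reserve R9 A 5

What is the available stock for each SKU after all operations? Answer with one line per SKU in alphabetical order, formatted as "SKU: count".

Answer: A: 17
B: 16

Derivation:
Step 1: reserve R1 B 3 -> on_hand[A=30 B=26] avail[A=30 B=23] open={R1}
Step 2: commit R1 -> on_hand[A=30 B=23] avail[A=30 B=23] open={}
Step 3: reserve R2 A 2 -> on_hand[A=30 B=23] avail[A=28 B=23] open={R2}
Step 4: commit R2 -> on_hand[A=28 B=23] avail[A=28 B=23] open={}
Step 5: reserve R3 B 7 -> on_hand[A=28 B=23] avail[A=28 B=16] open={R3}
Step 6: reserve R4 B 1 -> on_hand[A=28 B=23] avail[A=28 B=15] open={R3,R4}
Step 7: reserve R5 A 6 -> on_hand[A=28 B=23] avail[A=22 B=15] open={R3,R4,R5}
Step 8: reserve R6 A 4 -> on_hand[A=28 B=23] avail[A=18 B=15] open={R3,R4,R5,R6}
Step 9: cancel R6 -> on_hand[A=28 B=23] avail[A=22 B=15] open={R3,R4,R5}
Step 10: reserve R7 A 8 -> on_hand[A=28 B=23] avail[A=14 B=15] open={R3,R4,R5,R7}
Step 11: reserve R8 B 4 -> on_hand[A=28 B=23] avail[A=14 B=11] open={R3,R4,R5,R7,R8}
Step 12: cancel R4 -> on_hand[A=28 B=23] avail[A=14 B=12] open={R3,R5,R7,R8}
Step 13: cancel R8 -> on_hand[A=28 B=23] avail[A=14 B=16] open={R3,R5,R7}
Step 14: commit R3 -> on_hand[A=28 B=16] avail[A=14 B=16] open={R5,R7}
Step 15: cancel R7 -> on_hand[A=28 B=16] avail[A=22 B=16] open={R5}
Step 16: commit R5 -> on_hand[A=22 B=16] avail[A=22 B=16] open={}
Step 17: reserve R9 A 5 -> on_hand[A=22 B=16] avail[A=17 B=16] open={R9}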